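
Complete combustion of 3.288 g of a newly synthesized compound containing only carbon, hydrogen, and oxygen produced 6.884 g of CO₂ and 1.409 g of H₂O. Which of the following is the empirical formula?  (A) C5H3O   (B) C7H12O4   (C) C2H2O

mol C = 6.884 g CO₂ ÷ 44.009 g/mol = 0.15642 mol
mol H = 2 × 1.409 g H₂O ÷ 18.015 g/mol = 0.15643 mol
mass O = 3.288 − (1.8788 + 0.15768) = 1.2515 g → mol O = 1.2515 ÷ 15.999 = 0.078226 mol
Divide by the smallest (0.078226 mol): C 2.000, H 2.000, O 1.000

(C) C2H2O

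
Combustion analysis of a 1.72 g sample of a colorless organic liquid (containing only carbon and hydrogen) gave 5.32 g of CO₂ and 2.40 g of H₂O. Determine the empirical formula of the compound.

mol C = 5.32 g CO₂ ÷ 44.009 g/mol = 0.1209 mol
mol H = 2 × 2.40 g H₂O ÷ 18.015 g/mol = 0.2664 mol
Divide by the smallest (0.1209 mol): C 1.000, H 2.204
Multiplying each by 5 gives whole numbers: C 5.00, H 11.02

C5H11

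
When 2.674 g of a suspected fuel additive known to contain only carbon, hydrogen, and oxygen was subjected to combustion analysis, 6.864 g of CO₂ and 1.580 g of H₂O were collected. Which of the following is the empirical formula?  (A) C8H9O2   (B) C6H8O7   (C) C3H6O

mol C = 6.864 g CO₂ ÷ 44.009 g/mol = 0.15597 mol
mol H = 2 × 1.580 g H₂O ÷ 18.015 g/mol = 0.17541 mol
mass O = 2.674 − (1.8733 + 0.17681) = 0.62385 g → mol O = 0.62385 ÷ 15.999 = 0.038993 mol
Divide by the smallest (0.038993 mol): C 4.000, H 4.498, O 1.000
Multiplying each by 2 gives whole numbers: C 8.00, H 9.00, O 2.00

(A) C8H9O2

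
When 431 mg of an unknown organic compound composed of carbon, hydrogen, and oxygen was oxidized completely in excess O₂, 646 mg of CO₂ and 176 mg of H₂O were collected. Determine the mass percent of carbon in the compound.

40.9%

mol C = 0.646 g CO₂ ÷ 44.009 g/mol = 0.01468 mol
mol H = 2 × 0.176 g H₂O ÷ 18.015 g/mol = 0.01954 mol
mass O = 0.431 − (0.1763 + 0.01970) = 0.2350 g → mol O = 0.2350 ÷ 15.999 = 0.01469 mol
mass % C = 0.1763 g ÷ 0.431 g × 100%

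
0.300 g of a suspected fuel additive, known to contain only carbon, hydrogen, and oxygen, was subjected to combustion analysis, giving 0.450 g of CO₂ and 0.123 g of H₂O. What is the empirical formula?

mol C = 0.450 g CO₂ ÷ 44.009 g/mol = 0.01023 mol
mol H = 2 × 0.123 g H₂O ÷ 18.015 g/mol = 0.01366 mol
mass O = 0.300 − (0.1228 + 0.01376) = 0.1634 g → mol O = 0.1634 ÷ 15.999 = 0.01021 mol
Divide by the smallest (0.01021 mol): C 1.001, H 1.337, O 1.000
Multiplying each by 3 gives whole numbers: C 3.00, H 4.01, O 3.00

C3H4O3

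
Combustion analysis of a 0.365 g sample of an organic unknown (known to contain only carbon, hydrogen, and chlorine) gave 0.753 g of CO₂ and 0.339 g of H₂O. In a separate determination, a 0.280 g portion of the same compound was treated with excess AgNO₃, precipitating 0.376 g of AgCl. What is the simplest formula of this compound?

C5H11Cl

mol C = 0.753 g CO₂ ÷ 44.009 g/mol = 0.01711 mol
mol H = 2 × 0.339 g H₂O ÷ 18.015 g/mol = 0.03764 mol
From the AgCl data: mol Cl per gram of compound = (0.376 ÷ 143.318) ÷ 0.280 = 0.009370 mol/g, so in the 0.365 g combustion sample mol Cl = 0.003420 mol
Divide by the smallest (0.003420 mol): C 5.003, H 11.005, Cl 1.000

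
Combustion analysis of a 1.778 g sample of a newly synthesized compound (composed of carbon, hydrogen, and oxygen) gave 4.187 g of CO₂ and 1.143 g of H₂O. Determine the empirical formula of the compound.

mol C = 4.187 g CO₂ ÷ 44.009 g/mol = 0.095140 mol
mol H = 2 × 1.143 g H₂O ÷ 18.015 g/mol = 0.12689 mol
mass O = 1.778 − (1.1427 + 0.12791) = 0.50737 g → mol O = 0.50737 ÷ 15.999 = 0.031713 mol
Divide by the smallest (0.031713 mol): C 3.000, H 4.001, O 1.000

C3H4O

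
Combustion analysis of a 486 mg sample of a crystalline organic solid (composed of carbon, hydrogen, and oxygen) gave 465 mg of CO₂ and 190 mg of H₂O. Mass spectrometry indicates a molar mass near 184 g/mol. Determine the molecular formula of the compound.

C4H8O8

mol C = 0.465 g CO₂ ÷ 44.009 g/mol = 0.01057 mol
mol H = 2 × 0.190 g H₂O ÷ 18.015 g/mol = 0.02109 mol
mass O = 0.486 − (0.1269 + 0.02126) = 0.3378 g → mol O = 0.3378 ÷ 15.999 = 0.02112 mol
Divide by the smallest (0.01057 mol): C 1.000, H 1.996, O 1.998
Empirical formula: CH2O2
Empirical-formula mass = 46.02 g/mol; 184 ÷ 46.02 ≈ 4, so the molecular formula is C4H8O8.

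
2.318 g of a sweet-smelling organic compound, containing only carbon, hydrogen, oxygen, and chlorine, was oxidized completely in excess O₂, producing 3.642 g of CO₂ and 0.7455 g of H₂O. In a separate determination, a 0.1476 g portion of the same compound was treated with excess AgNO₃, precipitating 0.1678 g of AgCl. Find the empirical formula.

mol C = 3.642 g CO₂ ÷ 44.009 g/mol = 0.082756 mol
mol H = 2 × 0.7455 g H₂O ÷ 18.015 g/mol = 0.082764 mol
From the AgCl data: mol Cl per gram of compound = (0.1678 ÷ 143.318) ÷ 0.1476 = 0.0079324 mol/g, so in the 2.318 g combustion sample mol Cl = 0.018387 mol
mass O = 2.318 − (0.99398 + 0.083426 + 0.65183) = 0.58876 g → mol O = 0.58876 ÷ 15.999 = 0.036800 mol
Divide by the smallest (0.018387 mol): C 4.501, H 4.501, Cl 1.000, O 2.001
Multiplying each by 2 gives whole numbers: C 9.00, H 9.00, Cl 2.00, O 4.00

C9H9Cl2O4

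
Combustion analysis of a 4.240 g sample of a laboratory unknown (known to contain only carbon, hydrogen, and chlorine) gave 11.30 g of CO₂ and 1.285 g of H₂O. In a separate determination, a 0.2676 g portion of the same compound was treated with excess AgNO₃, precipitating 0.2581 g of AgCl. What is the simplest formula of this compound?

C9H5Cl

mol C = 11.30 g CO₂ ÷ 44.009 g/mol = 0.25677 mol
mol H = 2 × 1.285 g H₂O ÷ 18.015 g/mol = 0.14266 mol
From the AgCl data: mol Cl per gram of compound = (0.2581 ÷ 143.318) ÷ 0.2676 = 0.0067298 mol/g, so in the 4.240 g combustion sample mol Cl = 0.028534 mol
Divide by the smallest (0.028534 mol): C 8.998, H 5.000, Cl 1.000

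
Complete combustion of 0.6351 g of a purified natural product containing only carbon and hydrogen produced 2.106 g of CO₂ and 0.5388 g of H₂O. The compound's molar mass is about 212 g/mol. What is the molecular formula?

mol C = 2.106 g CO₂ ÷ 44.009 g/mol = 0.047854 mol
mol H = 2 × 0.5388 g H₂O ÷ 18.015 g/mol = 0.059817 mol
Divide by the smallest (0.047854 mol): C 1.000, H 1.250
Multiplying each by 4 gives whole numbers: C 4.00, H 5.00
Empirical formula: C4H5
Empirical-formula mass = 53.08 g/mol; 212 ÷ 53.08 ≈ 4, so the molecular formula is C16H20.

C16H20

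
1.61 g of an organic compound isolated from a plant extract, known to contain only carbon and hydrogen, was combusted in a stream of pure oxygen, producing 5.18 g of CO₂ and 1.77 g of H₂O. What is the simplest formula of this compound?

C3H5

mol C = 5.18 g CO₂ ÷ 44.009 g/mol = 0.1177 mol
mol H = 2 × 1.77 g H₂O ÷ 18.015 g/mol = 0.1965 mol
Divide by the smallest (0.1177 mol): C 1.000, H 1.669
Multiplying each by 3 gives whole numbers: C 3.00, H 5.01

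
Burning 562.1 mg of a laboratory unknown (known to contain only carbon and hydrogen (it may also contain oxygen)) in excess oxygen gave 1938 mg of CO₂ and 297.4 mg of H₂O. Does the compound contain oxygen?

mol C = 1.938 g CO₂ ÷ 44.009 g/mol = 0.044036 mol
mol H = 2 × 0.2974 g H₂O ÷ 18.015 g/mol = 0.033017 mol
C and H together account for 0.56220 g — essentially the entire 0.5621 g sample — so the compound contains no oxygen.

no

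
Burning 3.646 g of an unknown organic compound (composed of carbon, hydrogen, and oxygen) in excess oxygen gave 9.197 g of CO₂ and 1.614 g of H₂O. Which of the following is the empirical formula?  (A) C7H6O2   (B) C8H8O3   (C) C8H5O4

(A) C7H6O2

mol C = 9.197 g CO₂ ÷ 44.009 g/mol = 0.20898 mol
mol H = 2 × 1.614 g H₂O ÷ 18.015 g/mol = 0.17918 mol
mass O = 3.646 − (2.5101 + 0.18062) = 0.95532 g → mol O = 0.95532 ÷ 15.999 = 0.059711 mol
Divide by the smallest (0.059711 mol): C 3.500, H 3.001, O 1.000
Multiplying each by 2 gives whole numbers: C 7.00, H 6.00, O 2.00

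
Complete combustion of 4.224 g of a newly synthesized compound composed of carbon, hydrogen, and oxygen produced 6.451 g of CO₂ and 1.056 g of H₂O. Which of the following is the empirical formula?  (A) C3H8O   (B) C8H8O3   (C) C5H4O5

(C) C5H4O5

mol C = 6.451 g CO₂ ÷ 44.009 g/mol = 0.14658 mol
mol H = 2 × 1.056 g H₂O ÷ 18.015 g/mol = 0.11724 mol
mass O = 4.224 − (1.7606 + 0.11817) = 2.3452 g → mol O = 2.3452 ÷ 15.999 = 0.14658 mol
Divide by the smallest (0.11724 mol): C 1.250, H 1.000, O 1.250
Multiplying each by 4 gives whole numbers: C 5.00, H 4.00, O 5.00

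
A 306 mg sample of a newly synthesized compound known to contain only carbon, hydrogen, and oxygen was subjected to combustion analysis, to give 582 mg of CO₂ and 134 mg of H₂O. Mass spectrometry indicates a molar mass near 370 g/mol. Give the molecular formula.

C16H18O10

mol C = 0.582 g CO₂ ÷ 44.009 g/mol = 0.01322 mol
mol H = 2 × 0.134 g H₂O ÷ 18.015 g/mol = 0.01488 mol
mass O = 0.306 − (0.1588 + 0.01500) = 0.1322 g → mol O = 0.1322 ÷ 15.999 = 0.008261 mol
Divide by the smallest (0.008261 mol): C 1.601, H 1.801, O 1.000
Multiplying each by 5 gives whole numbers: C 8.00, H 9.00, O 5.00
Empirical formula: C8H9O5
Empirical-formula mass = 185.16 g/mol; 370 ÷ 185.16 ≈ 2, so the molecular formula is C16H18O10.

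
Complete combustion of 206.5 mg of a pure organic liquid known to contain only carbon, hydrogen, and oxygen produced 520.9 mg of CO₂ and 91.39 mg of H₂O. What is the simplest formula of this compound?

C7H6O2

mol C = 0.5209 g CO₂ ÷ 44.009 g/mol = 0.011836 mol
mol H = 2 × 0.09139 g H₂O ÷ 18.015 g/mol = 0.010146 mol
mass O = 0.2065 − (0.14216 + 0.010227) = 0.054108 g → mol O = 0.054108 ÷ 15.999 = 0.0033820 mol
Divide by the smallest (0.0033820 mol): C 3.500, H 3.000, O 1.000
Multiplying each by 2 gives whole numbers: C 7.00, H 6.00, O 2.00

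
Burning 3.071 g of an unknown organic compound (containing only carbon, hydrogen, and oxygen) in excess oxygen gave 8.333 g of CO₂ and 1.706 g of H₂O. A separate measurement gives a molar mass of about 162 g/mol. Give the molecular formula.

mol C = 8.333 g CO₂ ÷ 44.009 g/mol = 0.18935 mol
mol H = 2 × 1.706 g H₂O ÷ 18.015 g/mol = 0.18940 mol
mass O = 3.071 − (2.2743 + 0.19091) = 0.60583 g → mol O = 0.60583 ÷ 15.999 = 0.037867 mol
Divide by the smallest (0.037867 mol): C 5.000, H 5.002, O 1.000
Empirical formula: C5H5O
Empirical-formula mass = 81.09 g/mol; 162 ÷ 81.09 ≈ 2, so the molecular formula is C10H10O2.

C10H10O2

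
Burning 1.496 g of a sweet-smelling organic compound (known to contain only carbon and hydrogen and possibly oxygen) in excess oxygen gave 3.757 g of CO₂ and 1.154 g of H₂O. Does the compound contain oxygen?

mol C = 3.757 g CO₂ ÷ 44.009 g/mol = 0.085369 mol
mol H = 2 × 1.154 g H₂O ÷ 18.015 g/mol = 0.12812 mol
C and H account for only 1.1545 g of the 1.496 g sample; the remaining 0.34149 g must be oxygen.

yes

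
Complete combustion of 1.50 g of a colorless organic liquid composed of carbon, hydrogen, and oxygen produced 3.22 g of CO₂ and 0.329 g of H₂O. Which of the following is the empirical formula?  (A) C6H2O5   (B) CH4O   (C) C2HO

(C) C2HO

mol C = 3.22 g CO₂ ÷ 44.009 g/mol = 0.07317 mol
mol H = 2 × 0.329 g H₂O ÷ 18.015 g/mol = 0.03653 mol
mass O = 1.50 − (0.8788 + 0.03682) = 0.5844 g → mol O = 0.5844 ÷ 15.999 = 0.03653 mol
Divide by the smallest (0.03653 mol): C 2.003, H 1.000, O 1.000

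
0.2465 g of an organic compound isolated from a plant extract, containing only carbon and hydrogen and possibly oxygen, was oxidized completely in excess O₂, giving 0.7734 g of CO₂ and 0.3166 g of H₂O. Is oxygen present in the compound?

no

mol C = 0.7734 g CO₂ ÷ 44.009 g/mol = 0.017574 mol
mol H = 2 × 0.3166 g H₂O ÷ 18.015 g/mol = 0.035148 mol
C and H together account for 0.24651 g — essentially the entire 0.2465 g sample — so the compound contains no oxygen.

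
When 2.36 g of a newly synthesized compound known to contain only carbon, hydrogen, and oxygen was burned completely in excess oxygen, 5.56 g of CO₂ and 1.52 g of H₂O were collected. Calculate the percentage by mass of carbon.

mol C = 5.56 g CO₂ ÷ 44.009 g/mol = 0.1263 mol
mol H = 2 × 1.52 g H₂O ÷ 18.015 g/mol = 0.1687 mol
mass O = 2.36 − (1.517 + 0.1701) = 0.6725 g → mol O = 0.6725 ÷ 15.999 = 0.04203 mol
mass % C = 1.517 g ÷ 2.36 g × 100%

64.3%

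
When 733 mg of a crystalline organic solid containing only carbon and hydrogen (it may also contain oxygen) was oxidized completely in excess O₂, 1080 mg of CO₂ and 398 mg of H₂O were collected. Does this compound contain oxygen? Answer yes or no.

yes

mol C = 1.08 g CO₂ ÷ 44.009 g/mol = 0.02454 mol
mol H = 2 × 0.398 g H₂O ÷ 18.015 g/mol = 0.04419 mol
C and H account for only 0.3393 g of the 0.733 g sample; the remaining 0.3937 g must be oxygen.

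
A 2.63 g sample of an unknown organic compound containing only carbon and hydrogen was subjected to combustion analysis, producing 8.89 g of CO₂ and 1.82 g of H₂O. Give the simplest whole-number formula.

mol C = 8.89 g CO₂ ÷ 44.009 g/mol = 0.2020 mol
mol H = 2 × 1.82 g H₂O ÷ 18.015 g/mol = 0.2021 mol
Divide by the smallest (0.2020 mol): C 1.000, H 1.000

CH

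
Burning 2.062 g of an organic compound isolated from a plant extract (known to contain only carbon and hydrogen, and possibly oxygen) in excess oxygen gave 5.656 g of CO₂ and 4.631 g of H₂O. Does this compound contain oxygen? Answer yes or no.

no

mol C = 5.656 g CO₂ ÷ 44.009 g/mol = 0.12852 mol
mol H = 2 × 4.631 g H₂O ÷ 18.015 g/mol = 0.51413 mol
C and H together account for 2.0619 g — essentially the entire 2.062 g sample — so the compound contains no oxygen.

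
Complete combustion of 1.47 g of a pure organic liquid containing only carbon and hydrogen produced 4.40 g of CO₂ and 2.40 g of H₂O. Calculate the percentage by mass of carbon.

81.7%

mol C = 4.40 g CO₂ ÷ 44.009 g/mol = 0.09998 mol
mol H = 2 × 2.40 g H₂O ÷ 18.015 g/mol = 0.2664 mol
mass % C = 1.201 g ÷ 1.47 g × 100%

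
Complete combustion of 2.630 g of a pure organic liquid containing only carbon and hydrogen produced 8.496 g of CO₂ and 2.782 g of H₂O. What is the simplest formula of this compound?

mol C = 8.496 g CO₂ ÷ 44.009 g/mol = 0.19305 mol
mol H = 2 × 2.782 g H₂O ÷ 18.015 g/mol = 0.30885 mol
Divide by the smallest (0.19305 mol): C 1.000, H 1.600
Multiplying each by 5 gives whole numbers: C 5.00, H 8.00

C5H8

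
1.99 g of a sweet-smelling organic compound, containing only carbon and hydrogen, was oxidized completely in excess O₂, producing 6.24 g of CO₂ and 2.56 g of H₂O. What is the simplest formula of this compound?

mol C = 6.24 g CO₂ ÷ 44.009 g/mol = 0.1418 mol
mol H = 2 × 2.56 g H₂O ÷ 18.015 g/mol = 0.2842 mol
Divide by the smallest (0.1418 mol): C 1.000, H 2.004

CH2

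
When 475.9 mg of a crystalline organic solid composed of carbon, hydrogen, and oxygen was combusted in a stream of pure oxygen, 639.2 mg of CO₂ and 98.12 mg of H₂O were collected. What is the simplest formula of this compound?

mol C = 0.6392 g CO₂ ÷ 44.009 g/mol = 0.014524 mol
mol H = 2 × 0.09812 g H₂O ÷ 18.015 g/mol = 0.010893 mol
mass O = 0.4759 − (0.17445 + 0.010980) = 0.29047 g → mol O = 0.29047 ÷ 15.999 = 0.018155 mol
Divide by the smallest (0.010893 mol): C 1.333, H 1.000, O 1.667
Multiplying each by 3 gives whole numbers: C 4.00, H 3.00, O 5.00

C4H3O5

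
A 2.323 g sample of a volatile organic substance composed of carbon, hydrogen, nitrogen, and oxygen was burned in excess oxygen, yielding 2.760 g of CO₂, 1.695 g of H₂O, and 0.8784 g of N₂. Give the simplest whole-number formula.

mol C = 2.760 g CO₂ ÷ 44.009 g/mol = 0.062714 mol
mol H = 2 × 1.695 g H₂O ÷ 18.015 g/mol = 0.18818 mol
mol N = 2 × 0.8784 g N₂ ÷ 28.014 g/mol = 0.062712 mol
mass O = 2.323 − (0.75326 + 0.18968 + 0.87840) = 0.50165 g → mol O = 0.50165 ÷ 15.999 = 0.031355 mol
Divide by the smallest (0.031355 mol): C 2.000, H 6.001, N 2.000, O 1.000

C2H6N2O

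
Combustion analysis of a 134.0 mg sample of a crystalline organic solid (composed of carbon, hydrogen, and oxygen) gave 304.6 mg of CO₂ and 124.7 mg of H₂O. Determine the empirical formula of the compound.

mol C = 0.3046 g CO₂ ÷ 44.009 g/mol = 0.0069213 mol
mol H = 2 × 0.1247 g H₂O ÷ 18.015 g/mol = 0.013844 mol
mass O = 0.1340 − (0.083132 + 0.013955) = 0.036913 g → mol O = 0.036913 ÷ 15.999 = 0.0023072 mol
Divide by the smallest (0.0023072 mol): C 3.000, H 6.000, O 1.000

C3H6O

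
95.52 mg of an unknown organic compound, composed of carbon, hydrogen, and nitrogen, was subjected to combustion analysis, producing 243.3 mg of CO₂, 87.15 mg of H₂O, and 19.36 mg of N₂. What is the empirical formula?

C4H7N

mol C = 0.2433 g CO₂ ÷ 44.009 g/mol = 0.0055284 mol
mol H = 2 × 0.08715 g H₂O ÷ 18.015 g/mol = 0.0096753 mol
mol N = 2 × 0.01936 g N₂ ÷ 28.014 g/mol = 0.0013822 mol
Divide by the smallest (0.0013822 mol): C 4.000, H 7.000, N 1.000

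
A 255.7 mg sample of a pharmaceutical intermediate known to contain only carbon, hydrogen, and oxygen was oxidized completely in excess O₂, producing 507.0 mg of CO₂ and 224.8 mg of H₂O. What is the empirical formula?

mol C = 0.5070 g CO₂ ÷ 44.009 g/mol = 0.011520 mol
mol H = 2 × 0.2248 g H₂O ÷ 18.015 g/mol = 0.024957 mol
mass O = 0.2557 − (0.13837 + 0.025157) = 0.092172 g → mol O = 0.092172 ÷ 15.999 = 0.0057611 mol
Divide by the smallest (0.0057611 mol): C 2.000, H 4.332, O 1.000
Multiplying each by 3 gives whole numbers: C 6.00, H 13.00, O 3.00

C6H13O3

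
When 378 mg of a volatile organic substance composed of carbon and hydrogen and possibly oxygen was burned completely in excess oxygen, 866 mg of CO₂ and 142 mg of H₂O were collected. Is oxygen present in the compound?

yes

mol C = 0.866 g CO₂ ÷ 44.009 g/mol = 0.01968 mol
mol H = 2 × 0.142 g H₂O ÷ 18.015 g/mol = 0.01576 mol
C and H account for only 0.2522 g of the 0.378 g sample; the remaining 0.1258 g must be oxygen.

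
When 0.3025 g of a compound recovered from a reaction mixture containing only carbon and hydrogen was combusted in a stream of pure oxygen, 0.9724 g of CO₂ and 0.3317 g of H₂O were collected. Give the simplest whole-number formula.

mol C = 0.9724 g CO₂ ÷ 44.009 g/mol = 0.022095 mol
mol H = 2 × 0.3317 g H₂O ÷ 18.015 g/mol = 0.036825 mol
Divide by the smallest (0.022095 mol): C 1.000, H 1.667
Multiplying each by 3 gives whole numbers: C 3.00, H 5.00

C3H5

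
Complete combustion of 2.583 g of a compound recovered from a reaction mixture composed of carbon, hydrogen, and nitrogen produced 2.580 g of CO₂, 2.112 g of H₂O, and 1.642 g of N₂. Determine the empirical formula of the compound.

CH4N2

mol C = 2.580 g CO₂ ÷ 44.009 g/mol = 0.058624 mol
mol H = 2 × 2.112 g H₂O ÷ 18.015 g/mol = 0.23447 mol
mol N = 2 × 1.642 g N₂ ÷ 28.014 g/mol = 0.11723 mol
Divide by the smallest (0.058624 mol): C 1.000, H 4.000, N 2.000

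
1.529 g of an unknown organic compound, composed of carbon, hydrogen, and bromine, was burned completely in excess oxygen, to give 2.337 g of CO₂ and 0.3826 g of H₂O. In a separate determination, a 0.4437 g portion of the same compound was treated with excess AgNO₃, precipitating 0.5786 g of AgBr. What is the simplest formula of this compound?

C5H4Br

mol C = 2.337 g CO₂ ÷ 44.009 g/mol = 0.053103 mol
mol H = 2 × 0.3826 g H₂O ÷ 18.015 g/mol = 0.042476 mol
From the AgBr data: mol Br per gram of compound = (0.5786 ÷ 187.772) ÷ 0.4437 = 0.0069448 mol/g, so in the 1.529 g combustion sample mol Br = 0.010619 mol
Divide by the smallest (0.010619 mol): C 5.001, H 4.000, Br 1.000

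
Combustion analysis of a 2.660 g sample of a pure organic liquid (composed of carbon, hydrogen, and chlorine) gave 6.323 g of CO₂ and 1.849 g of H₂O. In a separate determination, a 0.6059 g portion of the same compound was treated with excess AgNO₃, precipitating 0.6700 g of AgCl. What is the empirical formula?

C7H10Cl

mol C = 6.323 g CO₂ ÷ 44.009 g/mol = 0.14368 mol
mol H = 2 × 1.849 g H₂O ÷ 18.015 g/mol = 0.20527 mol
From the AgCl data: mol Cl per gram of compound = (0.6700 ÷ 143.318) ÷ 0.6059 = 0.0077157 mol/g, so in the 2.660 g combustion sample mol Cl = 0.020524 mol
Divide by the smallest (0.020524 mol): C 7.000, H 10.002, Cl 1.000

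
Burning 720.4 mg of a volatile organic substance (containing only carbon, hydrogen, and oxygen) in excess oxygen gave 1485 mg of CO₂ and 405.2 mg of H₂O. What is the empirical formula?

mol C = 1.485 g CO₂ ÷ 44.009 g/mol = 0.033743 mol
mol H = 2 × 0.4052 g H₂O ÷ 18.015 g/mol = 0.044985 mol
mass O = 0.7204 − (0.40529 + 0.045345) = 0.26977 g → mol O = 0.26977 ÷ 15.999 = 0.016861 mol
Divide by the smallest (0.016861 mol): C 2.001, H 2.668, O 1.000
Multiplying each by 3 gives whole numbers: C 6.00, H 8.00, O 3.00

C6H8O3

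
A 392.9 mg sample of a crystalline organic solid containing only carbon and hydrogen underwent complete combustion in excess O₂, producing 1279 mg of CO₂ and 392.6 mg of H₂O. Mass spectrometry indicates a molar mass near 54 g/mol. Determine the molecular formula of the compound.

mol C = 1.279 g CO₂ ÷ 44.009 g/mol = 0.029062 mol
mol H = 2 × 0.3926 g H₂O ÷ 18.015 g/mol = 0.043586 mol
Divide by the smallest (0.029062 mol): C 1.000, H 1.500
Multiplying each by 2 gives whole numbers: C 2.00, H 3.00
Empirical formula: C2H3
Empirical-formula mass = 27.05 g/mol; 54 ÷ 27.05 ≈ 2, so the molecular formula is C4H6.

C4H6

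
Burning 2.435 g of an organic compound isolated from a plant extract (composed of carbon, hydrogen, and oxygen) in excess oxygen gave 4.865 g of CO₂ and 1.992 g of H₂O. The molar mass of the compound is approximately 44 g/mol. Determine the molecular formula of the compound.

C2H4O

mol C = 4.865 g CO₂ ÷ 44.009 g/mol = 0.11055 mol
mol H = 2 × 1.992 g H₂O ÷ 18.015 g/mol = 0.22115 mol
mass O = 2.435 − (1.3278 + 0.22292) = 0.88432 g → mol O = 0.88432 ÷ 15.999 = 0.055273 mol
Divide by the smallest (0.055273 mol): C 2.000, H 4.001, O 1.000
Empirical formula: C2H4O
Empirical-formula mass = 44.05 g/mol; 44 ÷ 44.05 ≈ 1, so the molecular formula is C2H4O.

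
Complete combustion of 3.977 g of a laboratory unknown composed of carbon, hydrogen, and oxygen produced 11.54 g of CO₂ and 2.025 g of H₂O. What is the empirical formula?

mol C = 11.54 g CO₂ ÷ 44.009 g/mol = 0.26222 mol
mol H = 2 × 2.025 g H₂O ÷ 18.015 g/mol = 0.22481 mol
mass O = 3.977 − (3.1495 + 0.22661) = 0.60088 g → mol O = 0.60088 ÷ 15.999 = 0.037557 mol
Divide by the smallest (0.037557 mol): C 6.982, H 5.986, O 1.000

C7H6O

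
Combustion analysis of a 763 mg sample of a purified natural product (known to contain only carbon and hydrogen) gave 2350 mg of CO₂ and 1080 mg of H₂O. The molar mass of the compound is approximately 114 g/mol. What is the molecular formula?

C8H18

mol C = 2.35 g CO₂ ÷ 44.009 g/mol = 0.05340 mol
mol H = 2 × 1.08 g H₂O ÷ 18.015 g/mol = 0.1199 mol
Divide by the smallest (0.05340 mol): C 1.000, H 2.245
Multiplying each by 4 gives whole numbers: C 4.00, H 8.98
Empirical formula: C4H9
Empirical-formula mass = 57.12 g/mol; 114 ÷ 57.12 ≈ 2, so the molecular formula is C8H18.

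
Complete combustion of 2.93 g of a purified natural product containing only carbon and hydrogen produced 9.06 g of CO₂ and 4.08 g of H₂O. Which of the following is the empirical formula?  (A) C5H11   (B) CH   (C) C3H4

(A) C5H11

mol C = 9.06 g CO₂ ÷ 44.009 g/mol = 0.2059 mol
mol H = 2 × 4.08 g H₂O ÷ 18.015 g/mol = 0.4530 mol
Divide by the smallest (0.2059 mol): C 1.000, H 2.200
Multiplying each by 5 gives whole numbers: C 5.00, H 11.00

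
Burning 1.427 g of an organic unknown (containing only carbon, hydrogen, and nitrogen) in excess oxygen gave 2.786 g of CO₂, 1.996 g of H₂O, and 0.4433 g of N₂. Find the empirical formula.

C2H7N

mol C = 2.786 g CO₂ ÷ 44.009 g/mol = 0.063305 mol
mol H = 2 × 1.996 g H₂O ÷ 18.015 g/mol = 0.22159 mol
mol N = 2 × 0.4433 g N₂ ÷ 28.014 g/mol = 0.031648 mol
Divide by the smallest (0.031648 mol): C 2.000, H 7.002, N 1.000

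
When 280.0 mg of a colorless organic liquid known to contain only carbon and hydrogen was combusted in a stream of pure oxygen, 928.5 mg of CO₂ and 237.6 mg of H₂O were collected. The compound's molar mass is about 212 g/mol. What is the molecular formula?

C16H20

mol C = 0.9285 g CO₂ ÷ 44.009 g/mol = 0.021098 mol
mol H = 2 × 0.2376 g H₂O ÷ 18.015 g/mol = 0.026378 mol
Divide by the smallest (0.021098 mol): C 1.000, H 1.250
Multiplying each by 4 gives whole numbers: C 4.00, H 5.00
Empirical formula: C4H5
Empirical-formula mass = 53.08 g/mol; 212 ÷ 53.08 ≈ 4, so the molecular formula is C16H20.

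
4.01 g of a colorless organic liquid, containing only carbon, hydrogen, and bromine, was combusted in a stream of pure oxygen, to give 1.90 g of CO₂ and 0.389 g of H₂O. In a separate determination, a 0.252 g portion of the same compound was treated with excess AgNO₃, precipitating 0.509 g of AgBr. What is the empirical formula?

mol C = 1.90 g CO₂ ÷ 44.009 g/mol = 0.04317 mol
mol H = 2 × 0.389 g H₂O ÷ 18.015 g/mol = 0.04319 mol
From the AgBr data: mol Br per gram of compound = (0.509 ÷ 187.772) ÷ 0.252 = 0.01076 mol/g, so in the 4.01 g combustion sample mol Br = 0.04314 mol
Divide by the smallest (0.04314 mol): C 1.001, H 1.001, Br 1.000

CHBr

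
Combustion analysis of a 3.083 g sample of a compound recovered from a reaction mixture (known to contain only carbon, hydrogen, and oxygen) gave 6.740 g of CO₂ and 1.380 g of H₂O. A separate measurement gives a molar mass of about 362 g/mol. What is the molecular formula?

C18H18O8

mol C = 6.740 g CO₂ ÷ 44.009 g/mol = 0.15315 mol
mol H = 2 × 1.380 g H₂O ÷ 18.015 g/mol = 0.15321 mol
mass O = 3.083 − (1.8395 + 0.15443) = 1.0891 g → mol O = 1.0891 ÷ 15.999 = 0.068072 mol
Divide by the smallest (0.068072 mol): C 2.250, H 2.251, O 1.000
Multiplying each by 4 gives whole numbers: C 9.00, H 9.00, O 4.00
Empirical formula: C9H9O4
Empirical-formula mass = 181.17 g/mol; 362 ÷ 181.17 ≈ 2, so the molecular formula is C18H18O8.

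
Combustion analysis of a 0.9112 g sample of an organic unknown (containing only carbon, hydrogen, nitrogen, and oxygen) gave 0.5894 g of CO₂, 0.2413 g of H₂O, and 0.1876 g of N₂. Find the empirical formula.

mol C = 0.5894 g CO₂ ÷ 44.009 g/mol = 0.013393 mol
mol H = 2 × 0.2413 g H₂O ÷ 18.015 g/mol = 0.026789 mol
mol N = 2 × 0.1876 g N₂ ÷ 28.014 g/mol = 0.013393 mol
mass O = 0.9112 − (0.16086 + 0.027003 + 0.18760) = 0.53574 g → mol O = 0.53574 ÷ 15.999 = 0.033486 mol
Divide by the smallest (0.013393 mol): C 1.000, H 2.000, N 1.000, O 2.500
Multiplying each by 2 gives whole numbers: C 2.00, H 4.00, N 2.00, O 5.00

C2H4N2O5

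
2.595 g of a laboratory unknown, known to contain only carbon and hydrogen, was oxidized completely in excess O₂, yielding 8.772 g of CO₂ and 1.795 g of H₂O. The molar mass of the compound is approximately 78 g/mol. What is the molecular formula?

C6H6

mol C = 8.772 g CO₂ ÷ 44.009 g/mol = 0.19932 mol
mol H = 2 × 1.795 g H₂O ÷ 18.015 g/mol = 0.19928 mol
Divide by the smallest (0.19928 mol): C 1.000, H 1.000
Empirical formula: CH
Empirical-formula mass = 13.02 g/mol; 78 ÷ 13.02 ≈ 6, so the molecular formula is C6H6.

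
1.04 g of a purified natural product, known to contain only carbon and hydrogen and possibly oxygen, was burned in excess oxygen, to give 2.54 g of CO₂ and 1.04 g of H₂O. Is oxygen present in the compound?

mol C = 2.54 g CO₂ ÷ 44.009 g/mol = 0.05772 mol
mol H = 2 × 1.04 g H₂O ÷ 18.015 g/mol = 0.1155 mol
C and H account for only 0.8096 g of the 1.04 g sample; the remaining 0.2304 g must be oxygen.

yes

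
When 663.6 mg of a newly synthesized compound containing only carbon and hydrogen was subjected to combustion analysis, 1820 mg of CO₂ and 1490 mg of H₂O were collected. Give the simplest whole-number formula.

mol C = 1.820 g CO₂ ÷ 44.009 g/mol = 0.041355 mol
mol H = 2 × 1.490 g H₂O ÷ 18.015 g/mol = 0.16542 mol
Divide by the smallest (0.041355 mol): C 1.000, H 4.000

CH4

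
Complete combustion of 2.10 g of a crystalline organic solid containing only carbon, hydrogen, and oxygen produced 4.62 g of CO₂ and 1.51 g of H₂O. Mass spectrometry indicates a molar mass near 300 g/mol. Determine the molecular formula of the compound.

C15H24O6

mol C = 4.62 g CO₂ ÷ 44.009 g/mol = 0.1050 mol
mol H = 2 × 1.51 g H₂O ÷ 18.015 g/mol = 0.1676 mol
mass O = 2.10 − (1.261 + 0.1690) = 0.6701 g → mol O = 0.6701 ÷ 15.999 = 0.04189 mol
Divide by the smallest (0.04189 mol): C 2.506, H 4.002, O 1.000
Multiplying each by 2 gives whole numbers: C 5.01, H 8.00, O 2.00
Empirical formula: C5H8O2
Empirical-formula mass = 100.12 g/mol; 300 ÷ 100.12 ≈ 3, so the molecular formula is C15H24O6.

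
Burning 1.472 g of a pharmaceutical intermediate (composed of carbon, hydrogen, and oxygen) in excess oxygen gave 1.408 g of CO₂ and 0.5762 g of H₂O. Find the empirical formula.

CH2O2

mol C = 1.408 g CO₂ ÷ 44.009 g/mol = 0.031993 mol
mol H = 2 × 0.5762 g H₂O ÷ 18.015 g/mol = 0.063969 mol
mass O = 1.472 − (0.38427 + 0.064481) = 1.0232 g → mol O = 1.0232 ÷ 15.999 = 0.063957 mol
Divide by the smallest (0.031993 mol): C 1.000, H 1.999, O 1.999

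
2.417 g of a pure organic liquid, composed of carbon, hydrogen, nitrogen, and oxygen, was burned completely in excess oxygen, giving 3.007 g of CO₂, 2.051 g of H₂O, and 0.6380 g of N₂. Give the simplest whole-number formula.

mol C = 3.007 g CO₂ ÷ 44.009 g/mol = 0.068327 mol
mol H = 2 × 2.051 g H₂O ÷ 18.015 g/mol = 0.22770 mol
mol N = 2 × 0.6380 g N₂ ÷ 28.014 g/mol = 0.045549 mol
mass O = 2.417 − (0.82067 + 0.22952 + 0.63800) = 0.72880 g → mol O = 0.72880 ÷ 15.999 = 0.045553 mol
Divide by the smallest (0.045549 mol): C 1.500, H 4.999, N 1.000, O 1.000
Multiplying each by 2 gives whole numbers: C 3.00, H 10.00, N 2.00, O 2.00

C3H10N2O2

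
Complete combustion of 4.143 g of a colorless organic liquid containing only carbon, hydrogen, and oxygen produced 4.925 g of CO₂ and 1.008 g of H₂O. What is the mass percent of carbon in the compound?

mol C = 4.925 g CO₂ ÷ 44.009 g/mol = 0.11191 mol
mol H = 2 × 1.008 g H₂O ÷ 18.015 g/mol = 0.11191 mol
mass O = 4.143 − (1.3441 + 0.11280) = 2.6861 g → mol O = 2.6861 ÷ 15.999 = 0.16789 mol
mass % C = 1.3441 g ÷ 4.143 g × 100%

32.44%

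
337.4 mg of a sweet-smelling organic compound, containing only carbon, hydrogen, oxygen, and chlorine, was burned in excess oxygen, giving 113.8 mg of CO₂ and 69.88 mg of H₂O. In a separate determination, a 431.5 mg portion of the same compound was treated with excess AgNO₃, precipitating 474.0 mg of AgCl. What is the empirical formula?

mol C = 0.1138 g CO₂ ÷ 44.009 g/mol = 0.0025858 mol
mol H = 2 × 0.06988 g H₂O ÷ 18.015 g/mol = 0.0077580 mol
From the AgCl data: mol Cl per gram of compound = (0.4740 ÷ 143.318) ÷ 0.4315 = 0.0076647 mol/g, so in the 0.3374 g combustion sample mol Cl = 0.0025861 mol
mass O = 0.3374 − (0.031058 + 0.0078200 + 0.091677) = 0.20684 g → mol O = 0.20684 ÷ 15.999 = 0.012929 mol
Divide by the smallest (0.0025858 mol): C 1.000, H 3.000, Cl 1.000, O 5.000

CH3ClO5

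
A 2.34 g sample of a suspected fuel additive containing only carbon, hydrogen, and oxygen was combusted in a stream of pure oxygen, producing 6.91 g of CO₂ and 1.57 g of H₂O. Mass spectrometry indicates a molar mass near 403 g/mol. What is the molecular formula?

mol C = 6.91 g CO₂ ÷ 44.009 g/mol = 0.1570 mol
mol H = 2 × 1.57 g H₂O ÷ 18.015 g/mol = 0.1743 mol
mass O = 2.34 − (1.886 + 0.1757) = 0.2784 g → mol O = 0.2784 ÷ 15.999 = 0.01740 mol
Divide by the smallest (0.01740 mol): C 9.023, H 10.016, O 1.000
Empirical formula: C9H10O
Empirical-formula mass = 134.18 g/mol; 403 ÷ 134.18 ≈ 3, so the molecular formula is C27H30O3.

C27H30O3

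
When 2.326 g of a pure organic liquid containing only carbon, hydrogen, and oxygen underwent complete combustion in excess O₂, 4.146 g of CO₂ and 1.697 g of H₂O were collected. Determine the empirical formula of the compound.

mol C = 4.146 g CO₂ ÷ 44.009 g/mol = 0.094208 mol
mol H = 2 × 1.697 g H₂O ÷ 18.015 g/mol = 0.18840 mol
mass O = 2.326 − (1.1315 + 0.18991) = 1.0046 g → mol O = 1.0046 ÷ 15.999 = 0.062789 mol
Divide by the smallest (0.062789 mol): C 1.500, H 3.001, O 1.000
Multiplying each by 2 gives whole numbers: C 3.00, H 6.00, O 2.00

C3H6O2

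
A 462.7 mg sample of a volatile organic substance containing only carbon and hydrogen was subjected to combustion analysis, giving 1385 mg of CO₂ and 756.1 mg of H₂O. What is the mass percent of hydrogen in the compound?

mol C = 1.385 g CO₂ ÷ 44.009 g/mol = 0.031471 mol
mol H = 2 × 0.7561 g H₂O ÷ 18.015 g/mol = 0.083941 mol
mass % H = 0.084613 g ÷ 0.4627 g × 100%

18.29%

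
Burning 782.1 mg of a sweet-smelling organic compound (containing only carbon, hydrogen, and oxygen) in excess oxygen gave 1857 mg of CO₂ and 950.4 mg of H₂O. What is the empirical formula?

C4H10O

mol C = 1.857 g CO₂ ÷ 44.009 g/mol = 0.042196 mol
mol H = 2 × 0.9504 g H₂O ÷ 18.015 g/mol = 0.10551 mol
mass O = 0.7821 − (0.50682 + 0.10636) = 0.16893 g → mol O = 0.16893 ÷ 15.999 = 0.010559 mol
Divide by the smallest (0.010559 mol): C 3.996, H 9.993, O 1.000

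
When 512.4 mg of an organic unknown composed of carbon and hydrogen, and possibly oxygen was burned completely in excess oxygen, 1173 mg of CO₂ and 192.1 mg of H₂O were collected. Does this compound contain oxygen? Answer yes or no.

yes

mol C = 1.173 g CO₂ ÷ 44.009 g/mol = 0.026654 mol
mol H = 2 × 0.1921 g H₂O ÷ 18.015 g/mol = 0.021327 mol
C and H account for only 0.34163 g of the 0.5124 g sample; the remaining 0.17077 g must be oxygen.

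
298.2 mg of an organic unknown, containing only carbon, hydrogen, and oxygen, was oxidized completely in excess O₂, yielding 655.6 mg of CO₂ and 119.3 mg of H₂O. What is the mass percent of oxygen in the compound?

mol C = 0.6556 g CO₂ ÷ 44.009 g/mol = 0.014897 mol
mol H = 2 × 0.1193 g H₂O ÷ 18.015 g/mol = 0.013245 mol
mass O = 0.2982 − (0.17893 + 0.013350) = 0.10592 g → mol O = 0.10592 ÷ 15.999 = 0.0066206 mol
mass % O = 0.10592 g ÷ 0.2982 g × 100%

35.52%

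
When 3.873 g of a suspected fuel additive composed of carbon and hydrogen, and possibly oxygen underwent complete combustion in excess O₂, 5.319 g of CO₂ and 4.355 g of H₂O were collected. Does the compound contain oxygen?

yes

mol C = 5.319 g CO₂ ÷ 44.009 g/mol = 0.12086 mol
mol H = 2 × 4.355 g H₂O ÷ 18.015 g/mol = 0.48349 mol
C and H account for only 1.9390 g of the 3.873 g sample; the remaining 1.9340 g must be oxygen.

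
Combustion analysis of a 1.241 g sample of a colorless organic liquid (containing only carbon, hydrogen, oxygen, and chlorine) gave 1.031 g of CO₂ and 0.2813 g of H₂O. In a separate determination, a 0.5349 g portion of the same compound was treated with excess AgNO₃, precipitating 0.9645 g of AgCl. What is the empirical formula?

C3H4Cl2O3

mol C = 1.031 g CO₂ ÷ 44.009 g/mol = 0.023427 mol
mol H = 2 × 0.2813 g H₂O ÷ 18.015 g/mol = 0.031230 mol
From the AgCl data: mol Cl per gram of compound = (0.9645 ÷ 143.318) ÷ 0.5349 = 0.012581 mol/g, so in the 1.241 g combustion sample mol Cl = 0.015614 mol
mass O = 1.241 − (0.28138 + 0.031479 + 0.55350) = 0.37464 g → mol O = 0.37464 ÷ 15.999 = 0.023416 mol
Divide by the smallest (0.015614 mol): C 1.500, H 2.000, Cl 1.000, O 1.500
Multiplying each by 2 gives whole numbers: C 3.00, H 4.00, Cl 2.00, O 3.00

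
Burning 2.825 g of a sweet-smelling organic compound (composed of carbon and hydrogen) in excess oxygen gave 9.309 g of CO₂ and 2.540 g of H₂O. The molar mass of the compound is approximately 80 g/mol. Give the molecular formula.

C6H8

mol C = 9.309 g CO₂ ÷ 44.009 g/mol = 0.21152 mol
mol H = 2 × 2.540 g H₂O ÷ 18.015 g/mol = 0.28199 mol
Divide by the smallest (0.21152 mol): C 1.000, H 1.333
Multiplying each by 3 gives whole numbers: C 3.00, H 4.00
Empirical formula: C3H4
Empirical-formula mass = 40.06 g/mol; 80 ÷ 40.06 ≈ 2, so the molecular formula is C6H8.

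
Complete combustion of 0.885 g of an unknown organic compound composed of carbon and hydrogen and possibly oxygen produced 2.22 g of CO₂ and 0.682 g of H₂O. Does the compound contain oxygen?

mol C = 2.22 g CO₂ ÷ 44.009 g/mol = 0.05044 mol
mol H = 2 × 0.682 g H₂O ÷ 18.015 g/mol = 0.07571 mol
C and H account for only 0.6822 g of the 0.885 g sample; the remaining 0.2028 g must be oxygen.

yes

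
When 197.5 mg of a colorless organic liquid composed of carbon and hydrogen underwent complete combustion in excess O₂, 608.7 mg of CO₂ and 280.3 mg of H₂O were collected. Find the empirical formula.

mol C = 0.6087 g CO₂ ÷ 44.009 g/mol = 0.013831 mol
mol H = 2 × 0.2803 g H₂O ÷ 18.015 g/mol = 0.031119 mol
Divide by the smallest (0.013831 mol): C 1.000, H 2.250
Multiplying each by 4 gives whole numbers: C 4.00, H 9.00

C4H9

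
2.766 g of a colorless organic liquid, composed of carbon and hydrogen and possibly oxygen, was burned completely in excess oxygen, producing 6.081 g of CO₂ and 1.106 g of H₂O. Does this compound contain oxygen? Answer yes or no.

yes

mol C = 6.081 g CO₂ ÷ 44.009 g/mol = 0.13818 mol
mol H = 2 × 1.106 g H₂O ÷ 18.015 g/mol = 0.12279 mol
C and H account for only 1.7834 g of the 2.766 g sample; the remaining 0.98260 g must be oxygen.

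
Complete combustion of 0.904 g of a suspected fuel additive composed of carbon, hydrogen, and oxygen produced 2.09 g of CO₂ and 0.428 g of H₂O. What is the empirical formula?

C8H8O3

mol C = 2.09 g CO₂ ÷ 44.009 g/mol = 0.04749 mol
mol H = 2 × 0.428 g H₂O ÷ 18.015 g/mol = 0.04752 mol
mass O = 0.904 − (0.5704 + 0.04790) = 0.2857 g → mol O = 0.2857 ÷ 15.999 = 0.01786 mol
Divide by the smallest (0.01786 mol): C 2.659, H 2.661, O 1.000
Multiplying each by 3 gives whole numbers: C 7.98, H 7.98, O 3.00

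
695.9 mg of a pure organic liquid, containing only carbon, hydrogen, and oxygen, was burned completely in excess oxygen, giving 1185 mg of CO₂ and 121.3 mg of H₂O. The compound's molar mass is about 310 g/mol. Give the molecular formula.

C12H6O10

mol C = 1.185 g CO₂ ÷ 44.009 g/mol = 0.026926 mol
mol H = 2 × 0.1213 g H₂O ÷ 18.015 g/mol = 0.013467 mol
mass O = 0.6959 − (0.32341 + 0.013574) = 0.35891 g → mol O = 0.35891 ÷ 15.999 = 0.022434 mol
Divide by the smallest (0.013467 mol): C 1.999, H 1.000, O 1.666
Multiplying each by 3 gives whole numbers: C 6.00, H 3.00, O 5.00
Empirical formula: C6H3O5
Empirical-formula mass = 155.09 g/mol; 310 ÷ 155.09 ≈ 2, so the molecular formula is C12H6O10.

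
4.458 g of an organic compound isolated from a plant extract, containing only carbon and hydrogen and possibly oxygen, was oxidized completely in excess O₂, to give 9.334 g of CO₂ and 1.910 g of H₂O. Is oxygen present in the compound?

mol C = 9.334 g CO₂ ÷ 44.009 g/mol = 0.21209 mol
mol H = 2 × 1.910 g H₂O ÷ 18.015 g/mol = 0.21205 mol
C and H account for only 2.7612 g of the 4.458 g sample; the remaining 1.6968 g must be oxygen.

yes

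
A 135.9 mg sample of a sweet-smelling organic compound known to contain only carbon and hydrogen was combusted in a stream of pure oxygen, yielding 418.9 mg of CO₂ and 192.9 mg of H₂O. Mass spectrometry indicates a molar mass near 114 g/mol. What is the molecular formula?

C8H18

mol C = 0.4189 g CO₂ ÷ 44.009 g/mol = 0.0095185 mol
mol H = 2 × 0.1929 g H₂O ÷ 18.015 g/mol = 0.021415 mol
Divide by the smallest (0.0095185 mol): C 1.000, H 2.250
Multiplying each by 4 gives whole numbers: C 4.00, H 9.00
Empirical formula: C4H9
Empirical-formula mass = 57.12 g/mol; 114 ÷ 57.12 ≈ 2, so the molecular formula is C8H18.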